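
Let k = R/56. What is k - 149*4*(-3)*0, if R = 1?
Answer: 1/56 ≈ 0.017857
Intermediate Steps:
k = 1/56 ≈ 0.017857
k - 149*4*(-3)*0 = 1/56 - 149*4*(-3)*0 = 1/56 - (-1788)*0 = 1/56 - 149*0 = 1/56 + 0 = 1/56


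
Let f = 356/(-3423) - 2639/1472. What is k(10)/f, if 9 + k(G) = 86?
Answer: -387976512/9557329 ≈ -40.595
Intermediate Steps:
f = -9557329/5038656 (f = 356*(-1/3423) - 2639*1/1472 = -356/3423 - 2639/1472 = -9557329/5038656 ≈ -1.8968)
k(G) = 77 (k(G) = -9 + 86 = 77)
k(10)/f = 77/(-9557329/5038656) = 77*(-5038656/9557329) = -387976512/9557329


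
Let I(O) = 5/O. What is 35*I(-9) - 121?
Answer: -1264/9 ≈ -140.44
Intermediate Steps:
35*I(-9) - 121 = 35*(5/(-9)) - 121 = 35*(5*(-1/9)) - 121 = 35*(-5/9) - 121 = -175/9 - 121 = -1264/9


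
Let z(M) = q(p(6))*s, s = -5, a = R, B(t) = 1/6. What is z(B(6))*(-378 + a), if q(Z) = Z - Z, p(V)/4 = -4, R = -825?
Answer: 0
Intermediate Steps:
B(t) = ⅙
p(V) = -16 (p(V) = 4*(-4) = -16)
a = -825
q(Z) = 0
z(M) = 0 (z(M) = 0*(-5) = 0)
z(B(6))*(-378 + a) = 0*(-378 - 825) = 0*(-1203) = 0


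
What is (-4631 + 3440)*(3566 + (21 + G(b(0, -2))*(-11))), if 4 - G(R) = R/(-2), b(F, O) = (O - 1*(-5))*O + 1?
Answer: -8504931/2 ≈ -4.2525e+6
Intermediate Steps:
b(F, O) = 1 + O*(5 + O) (b(F, O) = (O + 5)*O + 1 = (5 + O)*O + 1 = O*(5 + O) + 1 = 1 + O*(5 + O))
G(R) = 4 + R/2 (G(R) = 4 - R/(-2) = 4 - R*(-1)/2 = 4 - (-1)*R/2 = 4 + R/2)
(-4631 + 3440)*(3566 + (21 + G(b(0, -2))*(-11))) = (-4631 + 3440)*(3566 + (21 + (4 + (1 + (-2)² + 5*(-2))/2)*(-11))) = -1191*(3566 + (21 + (4 + (1 + 4 - 10)/2)*(-11))) = -1191*(3566 + (21 + (4 + (½)*(-5))*(-11))) = -1191*(3566 + (21 + (4 - 5/2)*(-11))) = -1191*(3566 + (21 + (3/2)*(-11))) = -1191*(3566 + (21 - 33/2)) = -1191*(3566 + 9/2) = -1191*7141/2 = -8504931/2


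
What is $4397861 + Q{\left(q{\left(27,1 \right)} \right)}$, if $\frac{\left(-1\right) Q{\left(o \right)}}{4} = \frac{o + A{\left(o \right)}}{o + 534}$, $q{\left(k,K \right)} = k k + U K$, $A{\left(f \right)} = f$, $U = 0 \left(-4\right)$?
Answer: $\frac{1851497537}{421} \approx 4.3979 \cdot 10^{6}$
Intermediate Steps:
$U = 0$
$q{\left(k,K \right)} = k^{2}$ ($q{\left(k,K \right)} = k k + 0 K = k^{2} + 0 = k^{2}$)
$Q{\left(o \right)} = - \frac{8 o}{534 + o}$ ($Q{\left(o \right)} = - 4 \frac{o + o}{o + 534} = - 4 \frac{2 o}{534 + o} = - \frac{8 o}{534 + o}$)
$4397861 + Q{\left(q{\left(27,1 \right)} \right)} = 4397861 - \frac{8 \cdot 27^{2}}{534 + 27^{2}} = 4397861 - \frac{5832}{534 + 729} = 4397861 - \frac{5832}{1263} = 4397861 - 5832 \cdot \frac{1}{1263} = 4397861 - \frac{1944}{421} = \frac{1851497537}{421}$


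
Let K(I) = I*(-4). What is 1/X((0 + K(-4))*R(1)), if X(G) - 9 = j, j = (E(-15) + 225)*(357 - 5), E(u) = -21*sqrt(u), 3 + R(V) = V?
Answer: 8801/788187849 + 2464*I*sqrt(15)/2364563547 ≈ 1.1166e-5 + 4.0358e-6*I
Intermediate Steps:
K(I) = -4*I
R(V) = -3 + V
j = 79200 - 7392*I*sqrt(15) (j = (-21*I*sqrt(15) + 225)*(357 - 5) = (-21*I*sqrt(15) + 225)*352 = (225 - 21*I*sqrt(15))*352 = 79200 - 7392*I*sqrt(15) ≈ 79200.0 - 28629.0*I)
X(G) = 79209 - 7392*I*sqrt(15) (X(G) = 9 + (79200 - 7392*I*sqrt(15)) = 79209 - 7392*I*sqrt(15))
1/X((0 + K(-4))*R(1)) = 1/(79209 - 7392*I*sqrt(15))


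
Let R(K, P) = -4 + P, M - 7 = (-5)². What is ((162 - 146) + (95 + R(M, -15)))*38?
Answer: 3496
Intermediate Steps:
M = 32 (M = 7 + (-5)² = 7 + 25 = 32)
((162 - 146) + (95 + R(M, -15)))*38 = ((162 - 146) + (95 + (-4 - 15)))*38 = (16 + (95 - 19))*38 = (16 + 76)*38 = 92*38 = 3496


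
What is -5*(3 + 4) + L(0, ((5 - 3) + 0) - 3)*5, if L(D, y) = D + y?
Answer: -40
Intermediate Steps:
-5*(3 + 4) + L(0, ((5 - 3) + 0) - 3)*5 = -5*(3 + 4) + (0 + (((5 - 3) + 0) - 3))*5 = -5*7 + (0 + ((2 + 0) - 3))*5 = -35 + (0 + (2 - 3))*5 = -35 + (0 - 1)*5 = -35 - 1*5 = -35 - 5 = -40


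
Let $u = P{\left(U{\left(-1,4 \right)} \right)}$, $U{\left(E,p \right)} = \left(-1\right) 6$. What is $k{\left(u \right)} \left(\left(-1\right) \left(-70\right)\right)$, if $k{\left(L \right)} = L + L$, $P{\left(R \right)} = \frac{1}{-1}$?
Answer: $-140$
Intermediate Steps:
$U{\left(E,p \right)} = -6$
$P{\left(R \right)} = -1$
$u = -1$
$k{\left(L \right)} = 2 L$
$k{\left(u \right)} \left(\left(-1\right) \left(-70\right)\right) = 2 \left(-1\right) \left(\left(-1\right) \left(-70\right)\right) = \left(-2\right) 70 = -140$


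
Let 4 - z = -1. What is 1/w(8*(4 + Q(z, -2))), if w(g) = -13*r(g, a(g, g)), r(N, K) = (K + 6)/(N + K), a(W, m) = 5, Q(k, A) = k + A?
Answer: -61/143 ≈ -0.42657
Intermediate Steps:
z = 5 (z = 4 - 1*(-1) = 4 + 1 = 5)
Q(k, A) = A + k
r(N, K) = (6 + K)/(K + N)
w(g) = -143/(5 + g) (w(g) = -13*(6 + 5)/(5 + g) = -13*11/(5 + g) = -143/(5 + g))
1/w(8*(4 + Q(z, -2))) = 1/(-143/(5 + 8*(4 + (-2 + 5)))) = 1/(-143/(5 + 8*(4 + 3))) = 1/(-143/(5 + 8*7)) = 1/(-143/(5 + 56)) = 1/(-143/61) = -61/143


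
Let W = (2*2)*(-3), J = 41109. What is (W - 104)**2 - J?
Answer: -27653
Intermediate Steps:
W = -12 (W = 4*(-3) = -12)
(W - 104)**2 - J = (-12 - 104)**2 - 1*41109 = (-116)**2 - 41109 = 13456 - 41109 = -27653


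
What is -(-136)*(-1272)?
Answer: -172992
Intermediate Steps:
-(-136)*(-1272) = -1*172992 = -172992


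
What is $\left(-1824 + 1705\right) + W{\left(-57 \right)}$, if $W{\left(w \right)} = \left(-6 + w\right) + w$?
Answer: $-239$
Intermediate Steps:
$W{\left(w \right)} = -6 + 2 w$
$\left(-1824 + 1705\right) + W{\left(-57 \right)} = \left(-1824 + 1705\right) + \left(-6 + 2 \left(-57\right)\right) = -119 - 120 = -239$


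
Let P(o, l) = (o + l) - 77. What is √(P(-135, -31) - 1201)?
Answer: 38*I ≈ 38.0*I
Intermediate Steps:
P(o, l) = -77 + l + o (P(o, l) = (l + o) - 77 = -77 + l + o)
√(P(-135, -31) - 1201) = √((-77 - 31 - 135) - 1201) = √(-243 - 1201) = √(-1444) = 38*I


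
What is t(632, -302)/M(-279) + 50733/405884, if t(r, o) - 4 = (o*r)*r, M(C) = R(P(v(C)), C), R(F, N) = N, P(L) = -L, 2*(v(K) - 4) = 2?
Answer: 48960195397403/113241636 ≈ 4.3235e+5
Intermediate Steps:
v(K) = 5 (v(K) = 4 + (½)*2 = 4 + 1 = 5)
M(C) = C
t(r, o) = 4 + o*r² (t(r, o) = 4 + (o*r)*r = 4 + o*r²)
t(632, -302)/M(-279) + 50733/405884 = (4 - 302*632²)/(-279) + 50733/405884 = (4 - 302*399424)*(-1/279) + 50733*(1/405884) = (4 - 120626048)*(-1/279) + 50733/405884 = -120626044*(-1/279) + 50733/405884 = 120626044/279 + 50733/405884 = 48960195397403/113241636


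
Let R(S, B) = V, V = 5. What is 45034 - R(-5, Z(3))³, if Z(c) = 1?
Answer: 44909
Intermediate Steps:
R(S, B) = 5
45034 - R(-5, Z(3))³ = 45034 - 1*5³ = 45034 - 1*125 = 45034 - 125 = 44909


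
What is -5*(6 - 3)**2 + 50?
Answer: 5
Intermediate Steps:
-5*(6 - 3)**2 + 50 = -5*3**2 + 50 = -5*9 + 50 = -45 + 50 = 5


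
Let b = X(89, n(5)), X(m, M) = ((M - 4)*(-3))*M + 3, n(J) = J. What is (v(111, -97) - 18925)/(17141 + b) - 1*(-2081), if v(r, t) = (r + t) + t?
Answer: 35626441/17129 ≈ 2079.9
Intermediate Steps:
v(r, t) = r + 2*t
X(m, M) = 3 + M*(12 - 3*M) (X(m, M) = ((-4 + M)*(-3))*M + 3 = (12 - 3*M)*M + 3 = M*(12 - 3*M) + 3 = 3 + M*(12 - 3*M))
b = -12 (b = 3 - 3*5**2 + 12*5 = 3 - 3*25 + 60 = 3 - 75 + 60 = -12)
(v(111, -97) - 18925)/(17141 + b) - 1*(-2081) = ((111 + 2*(-97)) - 18925)/(17141 - 12) - 1*(-2081) = ((111 - 194) - 18925)/17129 + 2081 = (-83 - 18925)*(1/17129) + 2081 = -19008*1/17129 + 2081 = -19008/17129 + 2081 = 35626441/17129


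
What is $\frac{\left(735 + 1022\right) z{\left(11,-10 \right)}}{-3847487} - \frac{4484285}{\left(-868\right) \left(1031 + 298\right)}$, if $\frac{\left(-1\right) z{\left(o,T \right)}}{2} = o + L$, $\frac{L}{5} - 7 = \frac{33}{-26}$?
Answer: $\frac{32340232107637}{8242656079476} \approx 3.9235$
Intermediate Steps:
$L = \frac{745}{26}$ ($L = 35 + 5 \frac{33}{-26} = 35 + 5 \cdot 33 \left(- \frac{1}{26}\right) = 35 + 5 \left(- \frac{33}{26}\right) = 35 - \frac{165}{26} = \frac{745}{26} \approx 28.654$)
$z{\left(o,T \right)} = - \frac{745}{13} - 2 o$ ($z{\left(o,T \right)} = - 2 \left(o + \frac{745}{26}\right) = - 2 \left(\frac{745}{26} + o\right) = - \frac{745}{13} - 2 o$)
$\frac{\left(735 + 1022\right) z{\left(11,-10 \right)}}{-3847487} - \frac{4484285}{\left(-868\right) \left(1031 + 298\right)} = \frac{\left(735 + 1022\right) \left(- \frac{745}{13} - 22\right)}{-3847487} - \frac{4484285}{\left(-868\right) \left(1031 + 298\right)} = 1757 \left(- \frac{745}{13} - 22\right) \left(- \frac{1}{3847487}\right) - \frac{4484285}{\left(-868\right) 1329} = 1757 \left(- \frac{1031}{13}\right) \left(- \frac{1}{3847487}\right) - \frac{4484285}{-1153572} = \left(- \frac{1811467}{13}\right) \left(- \frac{1}{3847487}\right) - - \frac{4484285}{1153572} = \frac{258781}{7145333} + \frac{4484285}{1153572} = \frac{32340232107637}{8242656079476}$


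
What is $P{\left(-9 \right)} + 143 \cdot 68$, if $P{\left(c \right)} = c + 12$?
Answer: $9727$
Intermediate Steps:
$P{\left(c \right)} = 12 + c$
$P{\left(-9 \right)} + 143 \cdot 68 = \left(12 - 9\right) + 143 \cdot 68 = 3 + 9724 = 9727$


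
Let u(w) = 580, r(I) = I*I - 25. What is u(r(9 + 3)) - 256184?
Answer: -255604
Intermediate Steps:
r(I) = -25 + I**2 (r(I) = I**2 - 25 = -25 + I**2)
u(r(9 + 3)) - 256184 = 580 - 256184 = -255604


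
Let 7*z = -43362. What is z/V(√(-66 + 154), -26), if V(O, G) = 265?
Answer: -43362/1855 ≈ -23.376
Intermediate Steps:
z = -43362/7 (z = (⅐)*(-43362) = -43362/7 ≈ -6194.6)
z/V(√(-66 + 154), -26) = -43362/7/265 = -43362/7*1/265 = -43362/1855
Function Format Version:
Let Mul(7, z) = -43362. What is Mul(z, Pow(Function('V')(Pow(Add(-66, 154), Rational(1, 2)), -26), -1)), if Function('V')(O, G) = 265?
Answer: Rational(-43362, 1855) ≈ -23.376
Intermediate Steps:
z = Rational(-43362, 7) (z = Mul(Rational(1, 7), -43362) = Rational(-43362, 7) ≈ -6194.6)
Mul(z, Pow(Function('V')(Pow(Add(-66, 154), Rational(1, 2)), -26), -1)) = Mul(Rational(-43362, 7), Pow(265, -1)) = Mul(Rational(-43362, 7), Rational(1, 265)) = Rational(-43362, 1855)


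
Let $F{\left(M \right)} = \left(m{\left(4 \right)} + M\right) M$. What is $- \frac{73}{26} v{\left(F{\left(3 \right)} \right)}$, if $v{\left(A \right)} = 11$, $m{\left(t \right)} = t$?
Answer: $- \frac{803}{26} \approx -30.885$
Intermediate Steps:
$F{\left(M \right)} = M \left(4 + M\right)$ ($F{\left(M \right)} = \left(4 + M\right) M = M \left(4 + M\right)$)
$- \frac{73}{26} v{\left(F{\left(3 \right)} \right)} = - \frac{73}{26} \cdot 11 = \left(-73\right) \frac{1}{26} \cdot 11 = \left(- \frac{73}{26}\right) 11 = - \frac{803}{26}$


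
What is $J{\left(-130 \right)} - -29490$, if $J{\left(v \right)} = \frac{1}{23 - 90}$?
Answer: $\frac{1975829}{67} \approx 29490.0$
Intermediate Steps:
$J{\left(v \right)} = - \frac{1}{67}$ ($J{\left(v \right)} = \frac{1}{-67} = - \frac{1}{67}$)
$J{\left(-130 \right)} - -29490 = - \frac{1}{67} - -29490 = - \frac{1}{67} + 29490 = \frac{1975829}{67}$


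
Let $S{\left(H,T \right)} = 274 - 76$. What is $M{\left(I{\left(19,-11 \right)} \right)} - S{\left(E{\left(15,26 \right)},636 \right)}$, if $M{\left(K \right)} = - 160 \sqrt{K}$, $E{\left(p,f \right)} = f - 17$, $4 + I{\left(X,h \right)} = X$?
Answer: $-198 - 160 \sqrt{15} \approx -817.68$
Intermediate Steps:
$I{\left(X,h \right)} = -4 + X$
$E{\left(p,f \right)} = -17 + f$
$S{\left(H,T \right)} = 198$ ($S{\left(H,T \right)} = 274 - 76 = 198$)
$M{\left(I{\left(19,-11 \right)} \right)} - S{\left(E{\left(15,26 \right)},636 \right)} = - 160 \sqrt{-4 + 19} - 198 = - 160 \sqrt{15} - 198 = -198 - 160 \sqrt{15}$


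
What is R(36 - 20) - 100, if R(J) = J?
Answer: -84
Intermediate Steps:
R(36 - 20) - 100 = (36 - 20) - 100 = 16 - 100 = -84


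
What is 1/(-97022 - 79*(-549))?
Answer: -1/53651 ≈ -1.8639e-5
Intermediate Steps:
1/(-97022 - 79*(-549)) = 1/(-97022 + 43371) = 1/(-53651) = -1/53651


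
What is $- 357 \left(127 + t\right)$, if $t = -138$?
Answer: $3927$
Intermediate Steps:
$- 357 \left(127 + t\right) = - 357 \left(127 - 138\right) = \left(-357\right) \left(-11\right) = 3927$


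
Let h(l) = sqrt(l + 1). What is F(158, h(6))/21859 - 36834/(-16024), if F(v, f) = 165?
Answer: 403899183/175134308 ≈ 2.3062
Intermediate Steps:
h(l) = sqrt(1 + l)
F(158, h(6))/21859 - 36834/(-16024) = 165/21859 - 36834/(-16024) = 165*(1/21859) - 36834*(-1/16024) = 165/21859 + 18417/8012 = 403899183/175134308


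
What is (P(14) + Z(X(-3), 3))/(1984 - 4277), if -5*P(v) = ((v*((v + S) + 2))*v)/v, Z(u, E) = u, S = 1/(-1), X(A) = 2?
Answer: 40/2293 ≈ 0.017444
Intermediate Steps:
S = -1
P(v) = -v*(1 + v)/5 (P(v) = -(v*((v - 1) + 2))*v/(5*v) = -(v*((-1 + v) + 2))*v/(5*v) = -(v*(1 + v))*v/(5*v) = -v²*(1 + v)/(5*v) = -v*(1 + v)/5)
(P(14) + Z(X(-3), 3))/(1984 - 4277) = (-⅕*14*(1 + 14) + 2)/(1984 - 4277) = (-⅕*14*15 + 2)/(-2293) = (-42 + 2)*(-1/2293) = -40*(-1/2293) = 40/2293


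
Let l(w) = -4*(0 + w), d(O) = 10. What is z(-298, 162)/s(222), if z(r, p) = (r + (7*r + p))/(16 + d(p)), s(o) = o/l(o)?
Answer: 4444/13 ≈ 341.85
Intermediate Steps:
l(w) = -4*w
s(o) = -¼ (s(o) = o/((-4*o)) = o*(-1/(4*o)) = -¼)
z(r, p) = p/26 + 4*r/13 (z(r, p) = (r + (7*r + p))/(16 + 10) = (r + (p + 7*r))/26 = (p + 8*r)*(1/26) = p/26 + 4*r/13)
z(-298, 162)/s(222) = ((1/26)*162 + (4/13)*(-298))/(-¼) = (81/13 - 1192/13)*(-4) = -1111/13*(-4) = 4444/13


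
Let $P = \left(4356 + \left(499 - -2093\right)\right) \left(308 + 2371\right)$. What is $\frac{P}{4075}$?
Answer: $\frac{18613692}{4075} \approx 4567.8$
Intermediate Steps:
$P = 18613692$ ($P = \left(4356 + \left(499 + 2093\right)\right) 2679 = \left(4356 + 2592\right) 2679 = 6948 \cdot 2679 = 18613692$)
$\frac{P}{4075} = \frac{18613692}{4075}$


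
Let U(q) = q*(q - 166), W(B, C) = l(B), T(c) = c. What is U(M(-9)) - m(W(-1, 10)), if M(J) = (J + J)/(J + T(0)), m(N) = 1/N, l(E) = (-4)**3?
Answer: -20991/64 ≈ -327.98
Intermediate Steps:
l(E) = -64
W(B, C) = -64
M(J) = 2 (M(J) = (J + J)/(J + 0) = (2*J)/J = 2)
U(q) = q*(-166 + q)
U(M(-9)) - m(W(-1, 10)) = 2*(-166 + 2) - 1/(-64) = 2*(-164) - 1*(-1/64) = -328 + 1/64 = -20991/64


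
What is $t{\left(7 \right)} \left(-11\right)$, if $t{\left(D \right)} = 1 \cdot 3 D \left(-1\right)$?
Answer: $231$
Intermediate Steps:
$t{\left(D \right)} = - 3 D$ ($t{\left(D \right)} = 3 \left(- D\right) = - 3 D$)
$t{\left(7 \right)} \left(-11\right) = \left(-3\right) 7 \left(-11\right) = \left(-21\right) \left(-11\right) = 231$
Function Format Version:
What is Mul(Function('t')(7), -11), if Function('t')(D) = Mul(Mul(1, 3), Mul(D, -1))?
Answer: 231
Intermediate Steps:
Function('t')(D) = Mul(-3, D) (Function('t')(D) = Mul(3, Mul(-1, D)) = Mul(-3, D))
Mul(Function('t')(7), -11) = Mul(Mul(-3, 7), -11) = Mul(-21, -11) = 231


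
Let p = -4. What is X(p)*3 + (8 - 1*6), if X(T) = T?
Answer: -10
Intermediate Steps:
X(p)*3 + (8 - 1*6) = -4*3 + (8 - 1*6) = -12 + (8 - 6) = -12 + 2 = -10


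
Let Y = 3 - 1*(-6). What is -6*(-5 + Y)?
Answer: -24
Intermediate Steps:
Y = 9 (Y = 3 + 6 = 9)
-6*(-5 + Y) = -6*(-5 + 9) = -6*4 = -24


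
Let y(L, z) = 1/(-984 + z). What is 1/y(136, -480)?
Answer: -1464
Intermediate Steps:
1/y(136, -480) = 1/(1/(-984 - 480)) = 1/(1/(-1464)) = 1/(-1/1464) = -1464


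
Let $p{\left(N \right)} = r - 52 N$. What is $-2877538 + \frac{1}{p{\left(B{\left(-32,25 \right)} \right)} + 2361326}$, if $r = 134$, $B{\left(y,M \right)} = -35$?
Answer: $- \frac{6800428004639}{2363280} \approx -2.8775 \cdot 10^{6}$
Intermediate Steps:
$p{\left(N \right)} = 134 - 52 N$
$-2877538 + \frac{1}{p{\left(B{\left(-32,25 \right)} \right)} + 2361326} = -2877538 + \frac{1}{\left(134 - -1820\right) + 2361326} = -2877538 + \frac{1}{\left(134 + 1820\right) + 2361326} = -2877538 + \frac{1}{1954 + 2361326} = -2877538 + \frac{1}{2363280} = - \frac{6800428004639}{2363280}$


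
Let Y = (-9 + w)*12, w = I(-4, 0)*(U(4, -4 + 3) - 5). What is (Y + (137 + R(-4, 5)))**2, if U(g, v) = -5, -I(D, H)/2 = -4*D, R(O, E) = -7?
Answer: 14915044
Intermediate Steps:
I(D, H) = 8*D (I(D, H) = -(-8)*D = 8*D)
w = 320 (w = (8*(-4))*(-5 - 5) = -32*(-10) = 320)
Y = 3732 (Y = (-9 + 320)*12 = 311*12 = 3732)
(Y + (137 + R(-4, 5)))**2 = (3732 + (137 - 7))**2 = (3732 + 130)**2 = 3862**2 = 14915044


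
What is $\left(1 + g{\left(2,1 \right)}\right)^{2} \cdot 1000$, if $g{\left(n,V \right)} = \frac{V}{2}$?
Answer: $2250$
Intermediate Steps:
$g{\left(n,V \right)} = \frac{V}{2}$ ($g{\left(n,V \right)} = V \frac{1}{2} = \frac{V}{2}$)
$\left(1 + g{\left(2,1 \right)}\right)^{2} \cdot 1000 = \left(1 + \frac{1}{2} \cdot 1\right)^{2} \cdot 1000 = \left(1 + \frac{1}{2}\right)^{2} \cdot 1000 = \left(\frac{3}{2}\right)^{2} \cdot 1000 = \frac{9}{4} \cdot 1000 = 2250$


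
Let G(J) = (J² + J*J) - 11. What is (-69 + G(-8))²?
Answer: 2304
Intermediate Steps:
G(J) = -11 + 2*J² (G(J) = (J² + J²) - 11 = 2*J² - 11 = -11 + 2*J²)
(-69 + G(-8))² = (-69 + (-11 + 2*(-8)²))² = (-69 + (-11 + 2*64))² = (-69 + (-11 + 128))² = (-69 + 117)² = 48² = 2304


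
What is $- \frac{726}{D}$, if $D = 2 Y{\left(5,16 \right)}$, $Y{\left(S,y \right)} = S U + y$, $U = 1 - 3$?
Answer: $- \frac{121}{2} \approx -60.5$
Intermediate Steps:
$U = -2$
$Y{\left(S,y \right)} = y - 2 S$ ($Y{\left(S,y \right)} = S \left(-2\right) + y = - 2 S + y = y - 2 S$)
$D = 12$ ($D = 2 \left(16 - 10\right) = 2 \cdot 6 = 12$)
$- \frac{726}{D} = - \frac{726}{12} = \left(-726\right) \frac{1}{12} = - \frac{121}{2}$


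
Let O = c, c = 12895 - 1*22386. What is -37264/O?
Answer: 37264/9491 ≈ 3.9262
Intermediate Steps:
c = -9491 (c = 12895 - 22386 = -9491)
O = -9491
-37264/O = -37264/(-9491) = -37264*(-1/9491) = 37264/9491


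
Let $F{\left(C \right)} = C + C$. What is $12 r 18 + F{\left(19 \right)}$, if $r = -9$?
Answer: $-1906$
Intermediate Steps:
$F{\left(C \right)} = 2 C$
$12 r 18 + F{\left(19 \right)} = 12 \left(-9\right) 18 + 2 \cdot 19 = \left(-108\right) 18 + 38 = -1944 + 38 = -1906$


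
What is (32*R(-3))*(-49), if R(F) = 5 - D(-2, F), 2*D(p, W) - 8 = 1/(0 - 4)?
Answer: -1764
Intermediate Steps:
D(p, W) = 31/8 (D(p, W) = 4 + 1/(2*(0 - 4)) = 4 + (1/2)/(-4) = 4 + (1/2)*(-1/4) = 4 - 1/8 = 31/8)
R(F) = 9/8 (R(F) = 5 - 1*31/8 = 5 - 31/8 = 9/8)
(32*R(-3))*(-49) = (32*(9/8))*(-49) = 36*(-49) = -1764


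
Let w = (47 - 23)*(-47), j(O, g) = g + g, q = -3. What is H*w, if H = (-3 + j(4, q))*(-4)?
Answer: -40608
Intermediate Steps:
j(O, g) = 2*g
H = 36 (H = (-3 + 2*(-3))*(-4) = (-3 - 6)*(-4) = -9*(-4) = 36)
w = -1128 (w = 24*(-47) = -1128)
H*w = 36*(-1128) = -40608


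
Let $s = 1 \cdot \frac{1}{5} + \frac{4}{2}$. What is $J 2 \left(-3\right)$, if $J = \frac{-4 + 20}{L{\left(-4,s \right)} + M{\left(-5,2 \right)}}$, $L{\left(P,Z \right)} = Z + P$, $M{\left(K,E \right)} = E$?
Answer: $-480$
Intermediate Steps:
$s = \frac{11}{5}$ ($s = 1 \cdot \frac{1}{5} + 4 \cdot \frac{1}{2} = \frac{1}{5} + 2 = \frac{11}{5} \approx 2.2$)
$L{\left(P,Z \right)} = P + Z$
$J = 80$ ($J = \frac{-4 + 20}{\left(-4 + \frac{11}{5}\right) + 2} = \frac{16}{- \frac{9}{5} + 2} = 16 \frac{1}{\frac{1}{5}} = 16 \cdot 5 = 80$)
$J 2 \left(-3\right) = 80 \cdot 2 \left(-3\right) = 160 \left(-3\right) = -480$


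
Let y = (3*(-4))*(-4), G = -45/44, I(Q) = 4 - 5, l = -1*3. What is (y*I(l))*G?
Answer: 540/11 ≈ 49.091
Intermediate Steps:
l = -3
I(Q) = -1
G = -45/44 (G = -45*1/44 = -45/44 ≈ -1.0227)
y = 48 (y = -12*(-4) = 48)
(y*I(l))*G = (48*(-1))*(-45/44) = -48*(-45/44) = 540/11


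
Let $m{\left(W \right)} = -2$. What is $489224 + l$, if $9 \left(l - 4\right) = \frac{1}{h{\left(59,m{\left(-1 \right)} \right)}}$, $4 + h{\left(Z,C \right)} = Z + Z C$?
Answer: $\frac{277392275}{567} \approx 4.8923 \cdot 10^{5}$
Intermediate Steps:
$h{\left(Z,C \right)} = -4 + Z + C Z$ ($h{\left(Z,C \right)} = -4 + \left(Z + Z C\right) = -4 + \left(Z + C Z\right) = -4 + Z + C Z$)
$l = \frac{2267}{567}$ ($l = 4 + \frac{1}{9 \left(-4 + 59 - 118\right)} = 4 + \frac{1}{9 \left(-63\right)} = 4 + \frac{1}{9} \left(- \frac{1}{63}\right) = 4 - \frac{1}{567} = \frac{2267}{567} \approx 3.9982$)
$489224 + l = 489224 + \frac{2267}{567} = \frac{277392275}{567}$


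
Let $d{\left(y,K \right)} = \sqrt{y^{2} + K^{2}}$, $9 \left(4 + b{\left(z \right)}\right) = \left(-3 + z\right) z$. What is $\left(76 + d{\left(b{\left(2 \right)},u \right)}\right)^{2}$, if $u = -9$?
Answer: $\frac{\left(684 + \sqrt{8005}\right)^{2}}{81} \approx 7385.9$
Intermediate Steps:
$b{\left(z \right)} = -4 + \frac{z \left(-3 + z\right)}{9}$ ($b{\left(z \right)} = -4 + \frac{\left(-3 + z\right) z}{9} = -4 + \frac{z \left(-3 + z\right)}{9}$)
$d{\left(y,K \right)} = \sqrt{K^{2} + y^{2}}$
$\left(76 + d{\left(b{\left(2 \right)},u \right)}\right)^{2} = \left(76 + \sqrt{\left(-9\right)^{2} + \left(-4 - \frac{2}{3} + \frac{2^{2}}{9}\right)^{2}}\right)^{2} = \left(76 + \sqrt{81 + \left(-4 - \frac{2}{3} + \frac{1}{9} \cdot 4\right)^{2}}\right)^{2} = \left(76 + \sqrt{81 + \left(-4 - \frac{2}{3} + \frac{4}{9}\right)^{2}}\right)^{2} = \left(76 + \sqrt{81 + \left(- \frac{38}{9}\right)^{2}}\right)^{2} = \left(76 + \sqrt{81 + \frac{1444}{81}}\right)^{2} = \left(76 + \sqrt{\frac{8005}{81}}\right)^{2} = \left(76 + \frac{\sqrt{8005}}{9}\right)^{2}$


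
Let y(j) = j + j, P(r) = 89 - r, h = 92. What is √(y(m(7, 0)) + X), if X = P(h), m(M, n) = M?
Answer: √11 ≈ 3.3166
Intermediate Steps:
X = -3 (X = 89 - 1*92 = 89 - 92 = -3)
y(j) = 2*j
√(y(m(7, 0)) + X) = √(2*7 - 3) = √(14 - 3) = √11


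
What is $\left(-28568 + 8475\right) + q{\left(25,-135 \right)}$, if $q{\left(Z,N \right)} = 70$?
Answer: $-20023$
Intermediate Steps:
$\left(-28568 + 8475\right) + q{\left(25,-135 \right)} = \left(-28568 + 8475\right) + 70 = -20093 + 70 = -20023$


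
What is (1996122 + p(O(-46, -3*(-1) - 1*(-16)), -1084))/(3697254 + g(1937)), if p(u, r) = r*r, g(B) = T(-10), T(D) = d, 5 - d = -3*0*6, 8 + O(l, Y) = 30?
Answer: 3171178/3697259 ≈ 0.85771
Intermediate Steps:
O(l, Y) = 22 (O(l, Y) = -8 + 30 = 22)
d = 5 (d = 5 - (-3*0)*6 = 5 - 0*6 = 5 - 1*0 = 5 + 0 = 5)
T(D) = 5
g(B) = 5
p(u, r) = r**2
(1996122 + p(O(-46, -3*(-1) - 1*(-16)), -1084))/(3697254 + g(1937)) = (1996122 + (-1084)**2)/(3697254 + 5) = (1996122 + 1175056)/3697259 = 3171178*(1/3697259) = 3171178/3697259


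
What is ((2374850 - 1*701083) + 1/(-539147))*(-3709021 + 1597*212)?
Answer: -3041522158991493836/539147 ≈ -5.6414e+12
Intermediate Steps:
((2374850 - 1*701083) + 1/(-539147))*(-3709021 + 1597*212) = ((2374850 - 701083) - 1/539147)*(-3709021 + 338564) = (1673767 - 1/539147)*(-3370457) = (902406456748/539147)*(-3370457) = -3041522158991493836/539147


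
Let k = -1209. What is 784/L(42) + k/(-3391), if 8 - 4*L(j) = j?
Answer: -5296535/57647 ≈ -91.879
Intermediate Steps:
L(j) = 2 - j/4
784/L(42) + k/(-3391) = 784/(2 - ¼*42) - 1209/(-3391) = 784/(2 - 21/2) - 1209*(-1/3391) = 784/(-17/2) + 1209/3391 = 784*(-2/17) + 1209/3391 = -1568/17 + 1209/3391 = -5296535/57647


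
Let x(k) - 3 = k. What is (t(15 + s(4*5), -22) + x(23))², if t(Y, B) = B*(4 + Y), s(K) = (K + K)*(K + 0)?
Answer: 323712064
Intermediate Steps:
x(k) = 3 + k
s(K) = 2*K² (s(K) = (2*K)*K = 2*K²)
(t(15 + s(4*5), -22) + x(23))² = (-22*(4 + (15 + 2*(4*5)²)) + (3 + 23))² = (-22*(4 + (15 + 2*20²)) + 26)² = (-22*(4 + (15 + 2*400)) + 26)² = (-22*(4 + (15 + 800)) + 26)² = (-22*(4 + 815) + 26)² = (-22*819 + 26)² = (-18018 + 26)² = (-17992)² = 323712064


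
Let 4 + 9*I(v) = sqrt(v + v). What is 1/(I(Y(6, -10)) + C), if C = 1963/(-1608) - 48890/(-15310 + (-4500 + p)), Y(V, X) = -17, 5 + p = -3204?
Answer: 628429769560872/863343536391377 - 152230784417856*I*sqrt(34)/863343536391377 ≈ 0.7279 - 1.0282*I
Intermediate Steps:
p = -3209 (p = -5 - 3204 = -3209)
I(v) = -4/9 + sqrt(2)*sqrt(v)/9 (I(v) = -4/9 + sqrt(v + v)/9 = -4/9 + sqrt(2*v)/9 = -4/9 + (sqrt(2)*sqrt(v))/9 = -4/9 + sqrt(2)*sqrt(v)/9)
C = 11142941/12338184 (C = 1963/(-1608) - 48890/(-15310 + (-4500 - 3209)) = 1963*(-1/1608) - 48890/(-15310 - 7709) = -1963/1608 - 48890/(-23019) = -1963/1608 - 48890*(-1/23019) = -1963/1608 + 48890/23019 = 11142941/12338184 ≈ 0.90313)
1/(I(Y(6, -10)) + C) = 1/((-4/9 + sqrt(2)*sqrt(-17)/9) + 11142941/12338184) = 1/((-4/9 + sqrt(2)*(I*sqrt(17))/9) + 11142941/12338184) = 1/((-4/9 + I*sqrt(34)/9) + 11142941/12338184) = 1/(16977911/37014552 + I*sqrt(34)/9)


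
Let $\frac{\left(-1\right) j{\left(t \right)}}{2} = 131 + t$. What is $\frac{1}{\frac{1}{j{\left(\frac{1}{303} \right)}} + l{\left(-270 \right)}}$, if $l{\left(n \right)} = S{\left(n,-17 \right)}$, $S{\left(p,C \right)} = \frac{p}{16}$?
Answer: $- \frac{158776}{2679951} \approx -0.059246$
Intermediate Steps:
$j{\left(t \right)} = -262 - 2 t$ ($j{\left(t \right)} = - 2 \left(131 + t\right) = -262 - 2 t$)
$S{\left(p,C \right)} = \frac{p}{16}$ ($S{\left(p,C \right)} = p \frac{1}{16} = \frac{p}{16}$)
$l{\left(n \right)} = \frac{n}{16}$
$\frac{1}{\frac{1}{j{\left(\frac{1}{303} \right)}} + l{\left(-270 \right)}} = \frac{1}{\frac{1}{-262 - \frac{2}{303}} + \frac{1}{16} \left(-270\right)} = \frac{1}{\frac{1}{-262 - \frac{2}{303}} - \frac{135}{8}} = \frac{1}{\frac{1}{- \frac{79388}{303}} - \frac{135}{8}} = \frac{1}{- \frac{303}{79388} - \frac{135}{8}} = \frac{1}{- \frac{2679951}{158776}} = - \frac{158776}{2679951}$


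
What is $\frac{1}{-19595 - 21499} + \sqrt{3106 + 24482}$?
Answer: $- \frac{1}{41094} + 22 \sqrt{57} \approx 166.1$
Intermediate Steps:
$\frac{1}{-19595 - 21499} + \sqrt{3106 + 24482} = \frac{1}{-41094} + \sqrt{27588} = - \frac{1}{41094} + 22 \sqrt{57}$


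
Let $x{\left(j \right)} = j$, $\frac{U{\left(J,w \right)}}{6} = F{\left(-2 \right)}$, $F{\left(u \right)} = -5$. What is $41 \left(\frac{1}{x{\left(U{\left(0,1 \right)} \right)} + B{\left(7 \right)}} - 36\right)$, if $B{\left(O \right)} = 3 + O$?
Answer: $- \frac{29561}{20} \approx -1478.1$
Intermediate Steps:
$U{\left(J,w \right)} = -30$ ($U{\left(J,w \right)} = 6 \left(-5\right) = -30$)
$41 \left(\frac{1}{x{\left(U{\left(0,1 \right)} \right)} + B{\left(7 \right)}} - 36\right) = 41 \left(\frac{1}{-30 + \left(3 + 7\right)} - 36\right) = 41 \left(\frac{1}{-30 + 10} - 36\right) = 41 \left(\frac{1}{-20} - 36\right) = 41 \left(- \frac{1}{20} - 36\right) = 41 \left(- \frac{721}{20}\right) = - \frac{29561}{20}$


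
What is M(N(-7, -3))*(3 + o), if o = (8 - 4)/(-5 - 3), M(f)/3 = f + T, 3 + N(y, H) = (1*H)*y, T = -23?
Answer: -75/2 ≈ -37.500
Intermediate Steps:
N(y, H) = -3 + H*y (N(y, H) = -3 + (1*H)*y = -3 + H*y)
M(f) = -69 + 3*f (M(f) = 3*(f - 23) = 3*(-23 + f) = -69 + 3*f)
o = -½ (o = 4/(-8) = 4*(-⅛) = -½ ≈ -0.50000)
M(N(-7, -3))*(3 + o) = (-69 + 3*(-3 - 3*(-7)))*(3 - ½) = (-69 + 3*(-3 + 21))*(5/2) = (-69 + 3*18)*(5/2) = (-69 + 54)*(5/2) = -15*5/2 = -75/2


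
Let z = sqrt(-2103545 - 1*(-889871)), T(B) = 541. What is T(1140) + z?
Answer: 541 + I*sqrt(1213674) ≈ 541.0 + 1101.7*I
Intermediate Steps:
z = I*sqrt(1213674) (z = sqrt(-2103545 + 889871) = sqrt(-1213674) = I*sqrt(1213674) ≈ 1101.7*I)
T(1140) + z = 541 + I*sqrt(1213674)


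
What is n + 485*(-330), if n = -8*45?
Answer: -160410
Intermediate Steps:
n = -360
n + 485*(-330) = -360 + 485*(-330) = -360 - 160050 = -160410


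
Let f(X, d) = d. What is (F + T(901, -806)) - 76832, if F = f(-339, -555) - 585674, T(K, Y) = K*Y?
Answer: -1389267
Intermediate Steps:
F = -586229 (F = -555 - 585674 = -586229)
(F + T(901, -806)) - 76832 = (-586229 + 901*(-806)) - 76832 = (-586229 - 726206) - 76832 = -1312435 - 76832 = -1389267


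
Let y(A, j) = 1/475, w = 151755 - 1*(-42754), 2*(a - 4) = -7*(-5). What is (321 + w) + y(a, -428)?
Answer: 92544251/475 ≈ 1.9483e+5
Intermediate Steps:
a = 43/2 (a = 4 + (-7*(-5))/2 = 4 + (1/2)*35 = 4 + 35/2 = 43/2 ≈ 21.500)
w = 194509 (w = 151755 + 42754 = 194509)
y(A, j) = 1/475
(321 + w) + y(a, -428) = (321 + 194509) + 1/475 = 194830 + 1/475 = 92544251/475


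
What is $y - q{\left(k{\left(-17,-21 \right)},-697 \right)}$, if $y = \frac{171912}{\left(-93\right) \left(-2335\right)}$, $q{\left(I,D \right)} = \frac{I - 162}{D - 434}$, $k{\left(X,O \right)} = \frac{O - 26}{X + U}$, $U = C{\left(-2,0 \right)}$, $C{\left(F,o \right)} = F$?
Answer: $\frac{1012006721}{1555481265} \approx 0.65061$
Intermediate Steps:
$U = -2$
$k{\left(X,O \right)} = \frac{-26 + O}{-2 + X}$ ($k{\left(X,O \right)} = \frac{O - 26}{X - 2} = \frac{-26 + O}{-2 + X}$)
$q{\left(I,D \right)} = \frac{-162 + I}{-434 + D}$
$y = \frac{57304}{72385}$ ($y = \frac{171912}{217155} = 171912 \cdot \frac{1}{217155} = \frac{57304}{72385} \approx 0.79166$)
$y - q{\left(k{\left(-17,-21 \right)},-697 \right)} = \frac{57304}{72385} - \frac{-162 + \frac{-26 - 21}{-2 - 17}}{-434 - 697} = \frac{57304}{72385} - \frac{-162 + \frac{1}{-19} \left(-47\right)}{-1131} = \frac{57304}{72385} - - \frac{-162 - - \frac{47}{19}}{1131} = \frac{57304}{72385} - - \frac{-162 + \frac{47}{19}}{1131} = \frac{57304}{72385} - \left(- \frac{1}{1131}\right) \left(- \frac{3031}{19}\right) = \frac{57304}{72385} - \frac{3031}{21489} = \frac{1012006721}{1555481265}$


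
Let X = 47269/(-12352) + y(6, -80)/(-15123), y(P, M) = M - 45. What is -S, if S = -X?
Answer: -713305087/186799296 ≈ -3.8186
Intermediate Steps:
y(P, M) = -45 + M
X = -713305087/186799296 (X = 47269/(-12352) + (-45 - 80)/(-15123) = 47269*(-1/12352) - 125*(-1/15123) = -47269/12352 + 125/15123 = -713305087/186799296 ≈ -3.8186)
S = 713305087/186799296 (S = -1*(-713305087/186799296) = 713305087/186799296 ≈ 3.8186)
-S = -1*713305087/186799296 = -713305087/186799296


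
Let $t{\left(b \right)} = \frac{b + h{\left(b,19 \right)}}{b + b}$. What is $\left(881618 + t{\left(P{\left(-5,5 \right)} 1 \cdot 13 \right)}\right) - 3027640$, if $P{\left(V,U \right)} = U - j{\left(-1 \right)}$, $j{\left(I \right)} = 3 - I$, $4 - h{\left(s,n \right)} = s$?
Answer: $- \frac{27898284}{13} \approx -2.146 \cdot 10^{6}$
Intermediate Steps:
$h{\left(s,n \right)} = 4 - s$
$P{\left(V,U \right)} = -4 + U$ ($P{\left(V,U \right)} = U - \left(3 - -1\right) = U - \left(3 + 1\right) = U - 4 = -4 + U$)
$t{\left(b \right)} = \frac{2}{b}$ ($t{\left(b \right)} = \frac{b - \left(-4 + b\right)}{b + b} = \frac{4}{2 b} = 4 \frac{1}{2 b} = \frac{2}{b}$)
$\left(881618 + t{\left(P{\left(-5,5 \right)} 1 \cdot 13 \right)}\right) - 3027640 = \left(881618 + \frac{2}{\left(-4 + 5\right) 1 \cdot 13}\right) - 3027640 = \left(881618 + \frac{2}{1 \cdot 1 \cdot 13}\right) - 3027640 = \left(881618 + \frac{2}{1 \cdot 13}\right) - 3027640 = \left(881618 + \frac{2}{13}\right) - 3027640 = \frac{11461036}{13} - 3027640 = - \frac{27898284}{13}$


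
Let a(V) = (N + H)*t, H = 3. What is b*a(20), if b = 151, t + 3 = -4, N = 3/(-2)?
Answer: -3171/2 ≈ -1585.5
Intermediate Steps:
N = -3/2 (N = 3*(-½) = -3/2 ≈ -1.5000)
t = -7 (t = -3 - 4 = -7)
a(V) = -21/2 (a(V) = (-3/2 + 3)*(-7) = (3/2)*(-7) = -21/2)
b*a(20) = 151*(-21/2) = -3171/2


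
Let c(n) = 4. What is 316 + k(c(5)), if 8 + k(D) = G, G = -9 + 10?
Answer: 309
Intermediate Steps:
G = 1
k(D) = -7 (k(D) = -8 + 1 = -7)
316 + k(c(5)) = 316 - 7 = 309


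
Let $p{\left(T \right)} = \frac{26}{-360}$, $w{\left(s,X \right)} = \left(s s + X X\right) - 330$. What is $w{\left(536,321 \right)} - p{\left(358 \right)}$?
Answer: $\frac{70201273}{180} \approx 3.9001 \cdot 10^{5}$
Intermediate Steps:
$w{\left(s,X \right)} = -330 + X^{2} + s^{2}$ ($w{\left(s,X \right)} = \left(s^{2} + X^{2}\right) - 330 = \left(X^{2} + s^{2}\right) - 330 = -330 + X^{2} + s^{2}$)
$p{\left(T \right)} = - \frac{13}{180}$ ($p{\left(T \right)} = 26 \left(- \frac{1}{360}\right) = - \frac{13}{180}$)
$w{\left(536,321 \right)} - p{\left(358 \right)} = \left(-330 + 321^{2} + 536^{2}\right) - - \frac{13}{180} = \left(-330 + 103041 + 287296\right) + \frac{13}{180} = 390007 + \frac{13}{180} = \frac{70201273}{180}$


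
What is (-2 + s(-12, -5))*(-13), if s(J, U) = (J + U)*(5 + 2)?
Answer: 1573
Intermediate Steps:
s(J, U) = 7*J + 7*U (s(J, U) = (J + U)*7 = 7*J + 7*U)
(-2 + s(-12, -5))*(-13) = (-2 + (7*(-12) + 7*(-5)))*(-13) = (-2 + (-84 - 35))*(-13) = (-2 - 119)*(-13) = -121*(-13) = 1573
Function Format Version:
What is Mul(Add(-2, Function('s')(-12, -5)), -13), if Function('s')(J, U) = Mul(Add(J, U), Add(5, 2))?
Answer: 1573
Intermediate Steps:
Function('s')(J, U) = Add(Mul(7, J), Mul(7, U)) (Function('s')(J, U) = Mul(Add(J, U), 7) = Add(Mul(7, J), Mul(7, U)))
Mul(Add(-2, Function('s')(-12, -5)), -13) = Mul(Add(-2, Add(Mul(7, -12), Mul(7, -5))), -13) = Mul(Add(-2, Add(-84, -35)), -13) = Mul(Add(-2, -119), -13) = Mul(-121, -13) = 1573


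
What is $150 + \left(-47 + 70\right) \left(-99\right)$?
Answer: $-2127$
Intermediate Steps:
$150 + \left(-47 + 70\right) \left(-99\right) = 150 + 23 \left(-99\right) = 150 - 2277 = -2127$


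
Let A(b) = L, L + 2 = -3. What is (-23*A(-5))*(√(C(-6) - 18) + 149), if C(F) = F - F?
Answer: 17135 + 345*I*√2 ≈ 17135.0 + 487.9*I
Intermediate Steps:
C(F) = 0
L = -5 (L = -2 - 3 = -5)
A(b) = -5
(-23*A(-5))*(√(C(-6) - 18) + 149) = (-23*(-5))*(√(0 - 18) + 149) = 115*(√(-18) + 149) = 115*(3*I*√2 + 149) = 115*(149 + 3*I*√2) = 17135 + 345*I*√2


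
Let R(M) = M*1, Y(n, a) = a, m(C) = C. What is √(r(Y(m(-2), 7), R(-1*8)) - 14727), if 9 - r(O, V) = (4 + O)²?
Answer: I*√14839 ≈ 121.82*I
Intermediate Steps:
R(M) = M
r(O, V) = 9 - (4 + O)²
√(r(Y(m(-2), 7), R(-1*8)) - 14727) = √((9 - (4 + 7)²) - 14727) = √((9 - 1*11²) - 14727) = √((9 - 1*121) - 14727) = √((9 - 121) - 14727) = √(-112 - 14727) = √(-14839) = I*√14839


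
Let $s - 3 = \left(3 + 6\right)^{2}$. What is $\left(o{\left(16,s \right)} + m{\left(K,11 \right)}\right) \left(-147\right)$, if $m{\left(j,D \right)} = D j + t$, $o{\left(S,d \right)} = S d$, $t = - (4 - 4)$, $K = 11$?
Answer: $-215355$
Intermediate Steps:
$t = 0$ ($t = \left(-1\right) 0 = 0$)
$s = 84$ ($s = 3 + \left(3 + 6\right)^{2} = 3 + 9^{2} = 3 + 81 = 84$)
$m{\left(j,D \right)} = D j$ ($m{\left(j,D \right)} = D j + 0 = D j$)
$\left(o{\left(16,s \right)} + m{\left(K,11 \right)}\right) \left(-147\right) = \left(16 \cdot 84 + 11 \cdot 11\right) \left(-147\right) = \left(1344 + 121\right) \left(-147\right) = 1465 \left(-147\right) = -215355$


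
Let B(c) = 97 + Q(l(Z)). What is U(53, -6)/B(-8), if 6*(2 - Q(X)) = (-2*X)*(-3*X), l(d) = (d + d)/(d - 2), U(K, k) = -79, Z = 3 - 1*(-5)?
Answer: -711/827 ≈ -0.85973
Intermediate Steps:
Z = 8 (Z = 3 + 5 = 8)
l(d) = 2*d/(-2 + d) (l(d) = (2*d)/(-2 + d) = 2*d/(-2 + d))
Q(X) = 2 - X**2 (Q(X) = 2 - (-2*X)*(-3*X)/6 = 2 - X**2)
B(c) = 827/9 (B(c) = 97 + (2 - (2*8/(-2 + 8))**2) = 97 + (2 - (2*8/6)**2) = 97 + (2 - (2*8*(1/6))**2) = 97 + (2 - (8/3)**2) = 97 + (2 - 1*64/9) = 97 + (2 - 64/9) = 97 - 46/9 = 827/9)
U(53, -6)/B(-8) = -79/827/9 = -79*9/827 = -711/827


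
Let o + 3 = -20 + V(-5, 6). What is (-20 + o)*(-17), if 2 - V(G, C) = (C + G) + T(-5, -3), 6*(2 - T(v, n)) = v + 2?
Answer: 1513/2 ≈ 756.50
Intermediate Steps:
T(v, n) = 5/3 - v/6 (T(v, n) = 2 - (v + 2)/6 = 2 - (2 + v)/6 = 2 + (-⅓ - v/6) = 5/3 - v/6)
V(G, C) = -½ - C - G (V(G, C) = 2 - ((C + G) + (5/3 - ⅙*(-5))) = 2 - ((C + G) + (5/3 + ⅚)) = 2 - ((C + G) + 5/2) = 2 - (5/2 + C + G) = 2 + (-5/2 - C - G) = -½ - C - G)
o = -49/2 (o = -3 + (-20 + (-½ - 1*6 - 1*(-5))) = -3 + (-20 + (-½ - 6 + 5)) = -3 + (-20 - 3/2) = -3 - 43/2 = -49/2 ≈ -24.500)
(-20 + o)*(-17) = (-20 - 49/2)*(-17) = -89/2*(-17) = 1513/2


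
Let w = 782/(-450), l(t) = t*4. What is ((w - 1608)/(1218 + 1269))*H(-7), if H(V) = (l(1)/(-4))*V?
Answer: -2535337/559575 ≈ -4.5308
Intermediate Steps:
l(t) = 4*t
w = -391/225 (w = 782*(-1/450) = -391/225 ≈ -1.7378)
H(V) = -V (H(V) = ((4*1)/(-4))*V = (4*(-¼))*V = -V)
((w - 1608)/(1218 + 1269))*H(-7) = ((-391/225 - 1608)/(1218 + 1269))*(-1*(-7)) = -362191/225/2487*7 = -362191/225*1/2487*7 = -362191/559575*7 = -2535337/559575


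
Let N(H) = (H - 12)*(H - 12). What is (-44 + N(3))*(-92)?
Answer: -3404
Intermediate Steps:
N(H) = (-12 + H)² (N(H) = (-12 + H)*(-12 + H) = (-12 + H)²)
(-44 + N(3))*(-92) = (-44 + (-12 + 3)²)*(-92) = (-44 + (-9)²)*(-92) = (-44 + 81)*(-92) = 37*(-92) = -3404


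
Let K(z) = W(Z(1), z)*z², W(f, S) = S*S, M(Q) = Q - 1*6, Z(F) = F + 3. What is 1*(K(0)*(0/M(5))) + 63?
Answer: 63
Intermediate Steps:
Z(F) = 3 + F
M(Q) = -6 + Q (M(Q) = Q - 6 = -6 + Q)
W(f, S) = S²
K(z) = z⁴ (K(z) = z²*z² = z⁴)
1*(K(0)*(0/M(5))) + 63 = 1*(0⁴*(0/(-6 + 5))) + 63 = 1*(0*(0/(-1))) + 63 = 1*(0*(0*(-1))) + 63 = 1*(0*0) + 63 = 1*0 + 63 = 0 + 63 = 63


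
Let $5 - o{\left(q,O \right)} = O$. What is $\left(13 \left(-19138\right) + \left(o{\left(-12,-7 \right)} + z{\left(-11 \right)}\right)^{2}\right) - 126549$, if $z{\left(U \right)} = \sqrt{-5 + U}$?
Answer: $-375215 + 96 i \approx -3.7522 \cdot 10^{5} + 96.0 i$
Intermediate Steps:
$o{\left(q,O \right)} = 5 - O$
$\left(13 \left(-19138\right) + \left(o{\left(-12,-7 \right)} + z{\left(-11 \right)}\right)^{2}\right) - 126549 = \left(13 \left(-19138\right) + \left(\left(5 - -7\right) + \sqrt{-5 - 11}\right)^{2}\right) - 126549 = \left(-248794 + \left(\left(5 + 7\right) + \sqrt{-16}\right)^{2}\right) - 126549 = \left(-248794 + \left(12 + 4 i\right)^{2}\right) - 126549 = -375343 + \left(12 + 4 i\right)^{2}$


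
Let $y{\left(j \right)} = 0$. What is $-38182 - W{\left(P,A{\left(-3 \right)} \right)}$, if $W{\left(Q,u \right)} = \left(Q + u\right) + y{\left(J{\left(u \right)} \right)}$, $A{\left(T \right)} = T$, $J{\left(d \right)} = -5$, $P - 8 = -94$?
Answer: $-38093$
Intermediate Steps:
$P = -86$ ($P = 8 - 94 = -86$)
$W{\left(Q,u \right)} = Q + u$ ($W{\left(Q,u \right)} = \left(Q + u\right) + 0 = Q + u$)
$-38182 - W{\left(P,A{\left(-3 \right)} \right)} = -38182 - \left(-86 - 3\right) = -38182 - -89 = -38182 + 89 = -38093$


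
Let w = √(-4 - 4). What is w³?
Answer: -16*I*√2 ≈ -22.627*I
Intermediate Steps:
w = 2*I*√2 (w = √(-8) = 2*I*√2 ≈ 2.8284*I)
w³ = (2*I*√2)³ = -16*I*√2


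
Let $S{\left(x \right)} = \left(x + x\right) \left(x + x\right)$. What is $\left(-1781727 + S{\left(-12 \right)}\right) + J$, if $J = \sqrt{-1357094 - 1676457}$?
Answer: $-1781151 + i \sqrt{3033551} \approx -1.7812 \cdot 10^{6} + 1741.7 i$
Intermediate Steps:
$S{\left(x \right)} = 4 x^{2}$ ($S{\left(x \right)} = 2 x 2 x = 4 x^{2}$)
$J = i \sqrt{3033551}$ ($J = \sqrt{-3033551} = i \sqrt{3033551} \approx 1741.7 i$)
$\left(-1781727 + S{\left(-12 \right)}\right) + J = \left(-1781727 + 4 \left(-12\right)^{2}\right) + i \sqrt{3033551} = \left(-1781727 + 4 \cdot 144\right) + i \sqrt{3033551} = \left(-1781727 + 576\right) + i \sqrt{3033551} = -1781151 + i \sqrt{3033551}$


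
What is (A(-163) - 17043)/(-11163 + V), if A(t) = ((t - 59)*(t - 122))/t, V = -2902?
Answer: 2841279/2292595 ≈ 1.2393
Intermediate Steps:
A(t) = (-122 + t)*(-59 + t)/t (A(t) = ((-59 + t)*(-122 + t))/t = ((-122 + t)*(-59 + t))/t = (-122 + t)*(-59 + t)/t)
(A(-163) - 17043)/(-11163 + V) = ((-181 - 163 + 7198/(-163)) - 17043)/(-11163 - 2902) = ((-181 - 163 + 7198*(-1/163)) - 17043)/(-14065) = ((-181 - 163 - 7198/163) - 17043)*(-1/14065) = (-63270/163 - 17043)*(-1/14065) = -2841279/163*(-1/14065) = 2841279/2292595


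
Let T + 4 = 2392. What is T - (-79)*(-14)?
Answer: 1282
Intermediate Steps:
T = 2388 (T = -4 + 2392 = 2388)
T - (-79)*(-14) = 2388 - (-79)*(-14) = 2388 - 1*1106 = 2388 - 1106 = 1282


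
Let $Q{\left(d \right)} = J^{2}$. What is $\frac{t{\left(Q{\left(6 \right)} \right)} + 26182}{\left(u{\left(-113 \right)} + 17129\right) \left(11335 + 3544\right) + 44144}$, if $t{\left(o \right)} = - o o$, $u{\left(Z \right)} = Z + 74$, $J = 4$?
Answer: $\frac{4321}{42387709} \approx 0.00010194$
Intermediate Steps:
$u{\left(Z \right)} = 74 + Z$
$Q{\left(d \right)} = 16$ ($Q{\left(d \right)} = 4^{2} = 16$)
$t{\left(o \right)} = - o^{2}$
$\frac{t{\left(Q{\left(6 \right)} \right)} + 26182}{\left(u{\left(-113 \right)} + 17129\right) \left(11335 + 3544\right) + 44144} = \frac{- 16^{2} + 26182}{\left(\left(74 - 113\right) + 17129\right) \left(11335 + 3544\right) + 44144} = \frac{\left(-1\right) 256 + 26182}{\left(-39 + 17129\right) 14879 + 44144} = \frac{-256 + 26182}{17090 \cdot 14879 + 44144} = \frac{25926}{254282110 + 44144} = \frac{25926}{254326254} = 25926 \cdot \frac{1}{254326254} = \frac{4321}{42387709}$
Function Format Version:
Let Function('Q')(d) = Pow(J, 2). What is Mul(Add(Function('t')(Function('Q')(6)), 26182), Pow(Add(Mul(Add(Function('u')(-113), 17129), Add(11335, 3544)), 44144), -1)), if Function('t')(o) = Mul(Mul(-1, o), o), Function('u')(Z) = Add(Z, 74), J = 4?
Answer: Rational(4321, 42387709) ≈ 0.00010194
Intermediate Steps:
Function('u')(Z) = Add(74, Z)
Function('Q')(d) = 16 (Function('Q')(d) = Pow(4, 2) = 16)
Function('t')(o) = Mul(-1, Pow(o, 2))
Mul(Add(Function('t')(Function('Q')(6)), 26182), Pow(Add(Mul(Add(Function('u')(-113), 17129), Add(11335, 3544)), 44144), -1)) = Mul(Add(Mul(-1, Pow(16, 2)), 26182), Pow(Add(Mul(Add(Add(74, -113), 17129), Add(11335, 3544)), 44144), -1)) = Mul(Add(Mul(-1, 256), 26182), Pow(Add(Mul(Add(-39, 17129), 14879), 44144), -1)) = Mul(Add(-256, 26182), Pow(Add(Mul(17090, 14879), 44144), -1)) = Mul(25926, Pow(Add(254282110, 44144), -1)) = Mul(25926, Pow(254326254, -1)) = Mul(25926, Rational(1, 254326254)) = Rational(4321, 42387709)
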